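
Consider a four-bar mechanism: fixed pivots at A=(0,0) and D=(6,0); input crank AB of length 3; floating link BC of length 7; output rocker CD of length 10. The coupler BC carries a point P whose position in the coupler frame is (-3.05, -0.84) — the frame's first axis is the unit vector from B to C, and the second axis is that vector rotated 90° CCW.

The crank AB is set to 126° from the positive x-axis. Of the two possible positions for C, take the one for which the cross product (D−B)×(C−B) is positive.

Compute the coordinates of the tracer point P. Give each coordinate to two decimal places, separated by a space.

-2.29 -0.69

A=(0,0), D=(6.00,0)
B = A + 3.00·(cos126°, sin126°) = (-1.7634, 2.4271)
|BD| = 8.1339
circle(B,7.00) ∩ circle(D,10.00): a=0.9319, h=6.9377
  candidates: C₊=(1.1962,8.7706) cross=56.430; C₋=(-2.9440,-4.4727) cross=-56.430
  mode + wants cross > 0 → take C=(1.1962,8.7706) (cross=56.430)
ex = (C−B)/|BC| = (0.4228,0.9062); ey = (-0.9062,0.4228)
P = B + -3.05·ex + -0.84·ey = (-2.2917,-0.6921)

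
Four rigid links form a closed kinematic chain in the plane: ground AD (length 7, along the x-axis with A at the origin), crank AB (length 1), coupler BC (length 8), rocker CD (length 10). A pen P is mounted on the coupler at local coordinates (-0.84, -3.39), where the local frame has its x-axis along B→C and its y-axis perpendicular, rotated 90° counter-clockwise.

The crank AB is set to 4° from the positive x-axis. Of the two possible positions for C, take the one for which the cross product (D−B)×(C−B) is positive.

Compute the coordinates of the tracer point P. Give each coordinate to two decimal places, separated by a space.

4.38 -0.81

A=(0,0), D=(7.00,0)
B = A + 1.00·(cos4°, sin4°) = (0.9976, 0.0698)
|BD| = 6.0028
circle(B,8.00) ∩ circle(D,10.00): a=0.0028, h=8.0000
  candidates: C₊=(1.0934,8.0692) cross=48.023; C₋=(0.9074,-7.9297) cross=-48.023
  mode + wants cross > 0 → take C=(1.0934,8.0692) (cross=48.023)
ex = (C−B)/|BC| = (0.0120,0.9999); ey = (-0.9999,0.0120)
P = B + -0.84·ex + -3.39·ey = (4.3773,-0.8108)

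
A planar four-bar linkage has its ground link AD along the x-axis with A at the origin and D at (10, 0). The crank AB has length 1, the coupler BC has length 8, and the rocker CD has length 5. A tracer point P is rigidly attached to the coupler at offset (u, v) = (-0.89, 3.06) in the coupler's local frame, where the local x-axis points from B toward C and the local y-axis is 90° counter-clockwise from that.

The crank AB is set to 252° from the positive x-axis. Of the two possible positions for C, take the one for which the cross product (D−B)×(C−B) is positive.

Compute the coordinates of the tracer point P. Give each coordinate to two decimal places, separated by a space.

A=(0,0), D=(10.00,0)
B = A + 1.00·(cos252°, sin252°) = (-0.3090, -0.9511)
|BD| = 10.3528
circle(B,8.00) ∩ circle(D,5.00): a=7.0599, h=3.7626
  candidates: C₊=(6.3754,3.4442) cross=38.953; C₋=(7.0667,-4.0492) cross=-38.953
  mode + wants cross > 0 → take C=(6.3754,3.4442) (cross=38.953)
ex = (C−B)/|BC| = (0.8356,0.5494); ey = (-0.5494,0.8356)
P = B + -0.89·ex + 3.06·ey = (-2.7338,1.1168)

-2.73 1.12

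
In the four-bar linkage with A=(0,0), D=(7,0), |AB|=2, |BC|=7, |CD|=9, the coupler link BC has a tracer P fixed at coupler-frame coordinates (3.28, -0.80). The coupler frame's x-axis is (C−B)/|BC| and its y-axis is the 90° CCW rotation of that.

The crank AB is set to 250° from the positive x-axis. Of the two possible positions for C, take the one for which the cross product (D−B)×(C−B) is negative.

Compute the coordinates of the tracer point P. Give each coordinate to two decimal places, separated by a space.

0.25 -5.12

A=(0,0), D=(7.00,0)
B = A + 2.00·(cos250°, sin250°) = (-0.6840, -1.8794)
|BD| = 7.9105
circle(B,7.00) ∩ circle(D,9.00): a=1.9326, h=6.7279
  candidates: C₊=(-0.4051,5.1151) cross=53.221; C₋=(2.7917,-7.9555) cross=-53.221
  mode - wants cross < 0 → take C=(2.7917,-7.9555) (cross=-53.221)
ex = (C−B)/|BC| = (0.4965,-0.8680); ey = (0.8680,0.4965)
P = B + 3.28·ex + -0.80·ey = (0.2502,-5.1237)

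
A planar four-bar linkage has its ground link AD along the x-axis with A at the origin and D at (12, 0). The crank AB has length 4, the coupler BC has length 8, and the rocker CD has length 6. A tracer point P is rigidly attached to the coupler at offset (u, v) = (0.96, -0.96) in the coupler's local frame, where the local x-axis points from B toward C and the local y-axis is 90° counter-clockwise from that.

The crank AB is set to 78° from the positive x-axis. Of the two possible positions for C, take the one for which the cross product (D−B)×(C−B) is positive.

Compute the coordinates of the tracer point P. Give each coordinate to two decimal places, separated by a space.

1.92 3.10

A=(0,0), D=(12.00,0)
B = A + 4.00·(cos78°, sin78°) = (0.8316, 3.9126)
|BD| = 11.8339
circle(B,8.00) ∩ circle(D,6.00): a=7.1000, h=3.6865
  candidates: C₊=(8.7512,5.0443) cross=43.626; C₋=(6.3135,-1.9140) cross=-43.626
  mode + wants cross > 0 → take C=(8.7512,5.0443) (cross=43.626)
ex = (C−B)/|BC| = (0.9899,0.1415); ey = (-0.1415,0.9899)
P = B + 0.96·ex + -0.96·ey = (1.9178,3.0981)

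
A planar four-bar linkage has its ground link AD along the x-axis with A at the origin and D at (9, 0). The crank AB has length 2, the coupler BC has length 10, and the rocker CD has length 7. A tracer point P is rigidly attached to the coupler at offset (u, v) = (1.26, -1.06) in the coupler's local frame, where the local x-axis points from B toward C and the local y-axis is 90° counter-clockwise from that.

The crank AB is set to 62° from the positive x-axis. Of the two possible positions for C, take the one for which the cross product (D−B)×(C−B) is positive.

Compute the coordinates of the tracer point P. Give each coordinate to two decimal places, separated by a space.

2.57 1.52

A=(0,0), D=(9.00,0)
B = A + 2.00·(cos62°, sin62°) = (0.9389, 1.7659)
|BD| = 8.2522
circle(B,10.00) ∩ circle(D,7.00): a=7.2162, h=6.9229
  candidates: C₊=(9.4694,6.9842) cross=57.129; C₋=(6.5065,-6.5408) cross=-57.129
  mode + wants cross > 0 → take C=(9.4694,6.9842) (cross=57.129)
ex = (C−B)/|BC| = (0.8530,0.5218); ey = (-0.5218,0.8530)
P = B + 1.26·ex + -1.06·ey = (2.5669,1.5192)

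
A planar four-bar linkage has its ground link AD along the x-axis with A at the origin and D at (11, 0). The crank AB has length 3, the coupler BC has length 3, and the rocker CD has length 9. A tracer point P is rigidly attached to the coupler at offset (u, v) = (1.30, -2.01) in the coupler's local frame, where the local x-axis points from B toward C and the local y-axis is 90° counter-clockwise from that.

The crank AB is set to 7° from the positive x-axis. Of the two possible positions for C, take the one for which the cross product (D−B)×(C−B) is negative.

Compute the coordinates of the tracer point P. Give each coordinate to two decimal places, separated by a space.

0.75 -0.50

A=(0,0), D=(11.00,0)
B = A + 3.00·(cos7°, sin7°) = (2.9776, 0.3656)
|BD| = 8.0307
circle(B,3.00) ∩ circle(D,9.00): a=-0.4675, h=2.9634
  candidates: C₊=(2.6456,3.3472) cross=23.798; C₋=(2.3758,-2.5734) cross=-23.798
  mode - wants cross < 0 → take C=(2.3758,-2.5734) (cross=-23.798)
ex = (C−B)/|BC| = (-0.2006,-0.9797); ey = (0.9797,-0.2006)
P = B + 1.30·ex + -2.01·ey = (0.7477,-0.5047)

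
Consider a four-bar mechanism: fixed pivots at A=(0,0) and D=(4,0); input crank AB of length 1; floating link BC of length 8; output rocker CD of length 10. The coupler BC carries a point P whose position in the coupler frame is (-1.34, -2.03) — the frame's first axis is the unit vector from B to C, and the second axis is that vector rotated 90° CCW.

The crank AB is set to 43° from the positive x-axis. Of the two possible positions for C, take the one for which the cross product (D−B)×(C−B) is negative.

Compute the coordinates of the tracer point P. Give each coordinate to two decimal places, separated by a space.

0.02 3.01

A=(0,0), D=(4.00,0)
B = A + 1.00·(cos43°, sin43°) = (0.7314, 0.6820)
|BD| = 3.3390
circle(B,8.00) ∩ circle(D,10.00): a=-3.7213, h=7.0818
  candidates: C₊=(-1.4650,8.3746) cross=23.646; C₋=(-4.3579,-5.4905) cross=-23.646
  mode - wants cross < 0 → take C=(-4.3579,-5.4905) (cross=-23.646)
ex = (C−B)/|BC| = (-0.6362,-0.7716); ey = (0.7716,-0.6362)
P = B + -1.34·ex + -2.03·ey = (0.0175,3.0073)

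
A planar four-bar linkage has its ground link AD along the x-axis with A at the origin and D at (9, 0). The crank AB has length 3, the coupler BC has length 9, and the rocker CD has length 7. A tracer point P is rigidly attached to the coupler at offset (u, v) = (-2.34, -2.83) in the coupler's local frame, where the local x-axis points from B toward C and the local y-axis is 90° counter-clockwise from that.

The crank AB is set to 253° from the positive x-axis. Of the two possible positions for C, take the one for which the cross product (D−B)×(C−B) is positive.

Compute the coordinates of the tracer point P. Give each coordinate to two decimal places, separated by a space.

A=(0,0), D=(9.00,0)
B = A + 3.00·(cos253°, sin253°) = (-0.8771, -2.8689)
|BD| = 10.2853
circle(B,9.00) ∩ circle(D,7.00): a=6.6983, h=6.0111
  candidates: C₊=(3.8786,4.7720) cross=61.826; C₋=(7.2320,-6.7730) cross=-61.826
  mode + wants cross > 0 → take C=(3.8786,4.7720) (cross=61.826)
ex = (C−B)/|BC| = (0.5284,0.8490); ey = (-0.8490,0.5284)
P = B + -2.34·ex + -2.83·ey = (0.2890,-6.3510)

0.29 -6.35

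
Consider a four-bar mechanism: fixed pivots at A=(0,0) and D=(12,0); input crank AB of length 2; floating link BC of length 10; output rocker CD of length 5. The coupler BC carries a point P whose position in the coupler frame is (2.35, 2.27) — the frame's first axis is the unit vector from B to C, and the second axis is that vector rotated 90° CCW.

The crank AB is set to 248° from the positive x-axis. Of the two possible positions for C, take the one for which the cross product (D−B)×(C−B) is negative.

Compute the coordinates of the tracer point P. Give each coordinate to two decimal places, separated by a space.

2.04 -0.14

A=(0,0), D=(12.00,0)
B = A + 2.00·(cos248°, sin248°) = (-0.7492, -1.8544)
|BD| = 12.8834
circle(B,10.00) ∩ circle(D,5.00): a=9.3524, h=3.5401
  candidates: C₊=(7.9963,2.9950) cross=45.609; C₋=(9.0154,-4.0115) cross=-45.609
  mode - wants cross < 0 → take C=(9.0154,-4.0115) (cross=-45.609)
ex = (C−B)/|BC| = (0.9765,-0.2157); ey = (0.2157,0.9765)
P = B + 2.35·ex + 2.27·ey = (2.0351,-0.1447)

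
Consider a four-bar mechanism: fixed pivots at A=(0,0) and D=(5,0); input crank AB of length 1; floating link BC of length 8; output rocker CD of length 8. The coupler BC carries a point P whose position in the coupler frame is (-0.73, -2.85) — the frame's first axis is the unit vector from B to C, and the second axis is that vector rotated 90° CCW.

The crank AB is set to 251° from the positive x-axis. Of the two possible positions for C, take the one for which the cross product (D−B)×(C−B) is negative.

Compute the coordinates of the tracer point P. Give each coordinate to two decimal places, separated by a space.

A=(0,0), D=(5.00,0)
B = A + 1.00·(cos251°, sin251°) = (-0.3256, -0.9455)
|BD| = 5.4089
circle(B,8.00) ∩ circle(D,8.00): a=2.7044, h=7.5290
  candidates: C₊=(1.0211,6.9403) cross=40.723; C₋=(3.6534,-7.8858) cross=-40.723
  mode - wants cross < 0 → take C=(3.6534,-7.8858) (cross=-40.723)
ex = (C−B)/|BC| = (0.4974,-0.8675); ey = (0.8675,0.4974)
P = B + -0.73·ex + -2.85·ey = (-3.1611,-1.7297)

-3.16 -1.73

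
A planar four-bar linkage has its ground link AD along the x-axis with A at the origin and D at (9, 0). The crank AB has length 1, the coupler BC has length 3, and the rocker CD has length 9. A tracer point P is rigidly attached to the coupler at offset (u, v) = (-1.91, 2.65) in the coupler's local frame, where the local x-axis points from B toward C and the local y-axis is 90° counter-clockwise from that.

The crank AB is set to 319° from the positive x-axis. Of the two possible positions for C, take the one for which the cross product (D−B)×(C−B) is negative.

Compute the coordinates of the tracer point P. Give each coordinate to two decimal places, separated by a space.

3.39 1.27

A=(0,0), D=(9.00,0)
B = A + 1.00·(cos319°, sin319°) = (0.7547, -0.6561)
|BD| = 8.2713
circle(B,3.00) ∩ circle(D,9.00): a=-0.2167, h=2.9922
  candidates: C₊=(0.3014,2.3095) cross=24.749; C₋=(0.7760,-3.6560) cross=-24.749
  mode - wants cross < 0 → take C=(0.7760,-3.6560) (cross=-24.749)
ex = (C−B)/|BC| = (0.0071,-1.0000); ey = (1.0000,0.0071)
P = B + -1.91·ex + 2.65·ey = (3.3911,1.2727)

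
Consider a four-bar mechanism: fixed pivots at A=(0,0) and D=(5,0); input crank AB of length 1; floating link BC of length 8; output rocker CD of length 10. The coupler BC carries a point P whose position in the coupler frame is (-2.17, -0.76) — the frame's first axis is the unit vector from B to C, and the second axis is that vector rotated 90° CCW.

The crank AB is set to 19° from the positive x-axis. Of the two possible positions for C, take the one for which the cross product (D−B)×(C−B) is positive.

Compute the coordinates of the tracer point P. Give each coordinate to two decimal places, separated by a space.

A=(0,0), D=(5.00,0)
B = A + 1.00·(cos19°, sin19°) = (0.9455, 0.3256)
|BD| = 4.0675
circle(B,8.00) ∩ circle(D,10.00): a=-2.3915, h=7.6342
  candidates: C₊=(-0.8273,8.1267) cross=31.052; C₋=(-2.0494,-7.0927) cross=-31.052
  mode + wants cross > 0 → take C=(-0.8273,8.1267) (cross=31.052)
ex = (C−B)/|BC| = (-0.2216,0.9751); ey = (-0.9751,-0.2216)
P = B + -2.17·ex + -0.76·ey = (2.1675,-1.6221)

2.17 -1.62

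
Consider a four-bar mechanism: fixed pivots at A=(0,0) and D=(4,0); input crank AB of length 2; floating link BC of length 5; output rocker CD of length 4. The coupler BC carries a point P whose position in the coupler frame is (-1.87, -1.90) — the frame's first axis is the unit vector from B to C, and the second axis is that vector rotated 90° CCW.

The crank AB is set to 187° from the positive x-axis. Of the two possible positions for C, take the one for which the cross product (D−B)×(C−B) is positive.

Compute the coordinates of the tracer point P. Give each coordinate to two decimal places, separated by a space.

A=(0,0), D=(4.00,0)
B = A + 2.00·(cos187°, sin187°) = (-1.9851, -0.2437)
|BD| = 5.9901
circle(B,5.00) ∩ circle(D,4.00): a=3.7463, h=3.3114
  candidates: C₊=(1.6233,3.2174) cross=19.836; C₋=(1.8928,-3.4000) cross=-19.836
  mode + wants cross > 0 → take C=(1.6233,3.2174) (cross=19.836)
ex = (C−B)/|BC| = (0.7217,0.6922); ey = (-0.6922,0.7217)
P = B + -1.87·ex + -1.90·ey = (-2.0194,-2.9094)

-2.02 -2.91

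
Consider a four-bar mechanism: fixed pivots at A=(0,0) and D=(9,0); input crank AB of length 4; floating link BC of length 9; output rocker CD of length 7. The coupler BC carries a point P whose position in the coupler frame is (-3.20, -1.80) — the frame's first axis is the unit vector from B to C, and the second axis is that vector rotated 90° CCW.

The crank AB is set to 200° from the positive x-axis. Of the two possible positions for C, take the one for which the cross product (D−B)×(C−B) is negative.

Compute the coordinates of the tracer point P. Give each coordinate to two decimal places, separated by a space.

A=(0,0), D=(9.00,0)
B = A + 4.00·(cos200°, sin200°) = (-3.7588, -1.3681)
|BD| = 12.8319
circle(B,9.00) ∩ circle(D,7.00): a=7.6628, h=4.7203
  candidates: C₊=(3.3571,4.1422) cross=60.570; C₋=(4.3637,-5.2445) cross=-60.570
  mode - wants cross < 0 → take C=(4.3637,-5.2445) (cross=-60.570)
ex = (C−B)/|BC| = (0.9025,-0.4307); ey = (0.4307,0.9025)
P = B + -3.20·ex + -1.80·ey = (-7.4220,-1.6143)

-7.42 -1.61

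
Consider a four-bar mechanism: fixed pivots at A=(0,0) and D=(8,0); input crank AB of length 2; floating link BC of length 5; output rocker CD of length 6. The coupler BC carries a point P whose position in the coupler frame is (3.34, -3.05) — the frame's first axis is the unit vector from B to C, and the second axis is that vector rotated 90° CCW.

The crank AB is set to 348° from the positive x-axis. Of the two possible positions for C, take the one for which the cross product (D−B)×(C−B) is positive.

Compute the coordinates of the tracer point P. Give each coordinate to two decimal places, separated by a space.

6.01 1.60

A=(0,0), D=(8.00,0)
B = A + 2.00·(cos348°, sin348°) = (1.9563, -0.4158)
|BD| = 6.0580
circle(B,5.00) ∩ circle(D,6.00): a=2.1211, h=4.5278
  candidates: C₊=(3.7616,4.2469) cross=27.429; C₋=(4.3832,-4.7873) cross=-27.429
  mode + wants cross > 0 → take C=(3.7616,4.2469) (cross=27.429)
ex = (C−B)/|BC| = (0.3611,0.9325); ey = (-0.9325,0.3611)
P = B + 3.34·ex + -3.05·ey = (6.0065,1.5976)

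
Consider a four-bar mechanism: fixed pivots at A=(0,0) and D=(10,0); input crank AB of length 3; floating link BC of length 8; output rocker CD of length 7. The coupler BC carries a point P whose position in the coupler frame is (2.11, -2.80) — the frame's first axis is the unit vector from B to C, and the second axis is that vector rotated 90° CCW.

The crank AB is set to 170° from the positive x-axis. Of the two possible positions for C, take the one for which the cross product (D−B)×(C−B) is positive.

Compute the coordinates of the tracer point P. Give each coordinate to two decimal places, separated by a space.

A=(0,0), D=(10.00,0)
B = A + 3.00·(cos170°, sin170°) = (-2.9544, 0.5209)
|BD| = 12.9649
circle(B,8.00) ∩ circle(D,7.00): a=7.0609, h=3.7607
  candidates: C₊=(4.2519,3.9949) cross=48.758; C₋=(3.9497,-3.5205) cross=-48.758
  mode + wants cross > 0 → take C=(4.2519,3.9949) (cross=48.758)
ex = (C−B)/|BC| = (0.9008,0.4342); ey = (-0.4342,0.9008)
P = B + 2.11·ex + -2.80·ey = (0.1621,-1.0850)

0.16 -1.09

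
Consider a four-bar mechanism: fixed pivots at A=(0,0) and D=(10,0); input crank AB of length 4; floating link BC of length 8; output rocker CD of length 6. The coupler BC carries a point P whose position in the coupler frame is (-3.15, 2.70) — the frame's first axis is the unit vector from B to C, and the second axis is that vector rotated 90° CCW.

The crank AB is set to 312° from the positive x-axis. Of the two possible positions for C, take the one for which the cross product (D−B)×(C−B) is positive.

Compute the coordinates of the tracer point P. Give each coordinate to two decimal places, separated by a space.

-1.06 -4.78

A=(0,0), D=(10.00,0)
B = A + 4.00·(cos312°, sin312°) = (2.6765, -2.9726)
|BD| = 7.9038
circle(B,8.00) ∩ circle(D,6.00): a=5.7232, h=5.5897
  candidates: C₊=(5.8772,4.3592) cross=44.180; C₋=(10.0818,-5.9994) cross=-44.180
  mode + wants cross > 0 → take C=(5.8772,4.3592) (cross=44.180)
ex = (C−B)/|BC| = (0.4001,0.9165); ey = (-0.9165,0.4001)
P = B + -3.15·ex + 2.70·ey = (-1.0582,-4.7792)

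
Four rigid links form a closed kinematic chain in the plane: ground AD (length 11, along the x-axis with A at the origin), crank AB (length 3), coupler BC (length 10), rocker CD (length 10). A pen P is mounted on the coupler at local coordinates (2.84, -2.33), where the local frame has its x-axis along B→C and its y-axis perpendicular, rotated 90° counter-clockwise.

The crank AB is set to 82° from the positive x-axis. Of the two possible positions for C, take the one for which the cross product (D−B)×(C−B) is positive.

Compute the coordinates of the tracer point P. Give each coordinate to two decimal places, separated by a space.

A=(0,0), D=(11.00,0)
B = A + 3.00·(cos82°, sin82°) = (0.4175, 2.9708)
|BD| = 10.9916
circle(B,10.00) ∩ circle(D,10.00): a=5.4958, h=8.3544
  candidates: C₊=(7.9668,9.5289) cross=91.828; C₋=(3.4507,-6.5581) cross=-91.828
  mode + wants cross > 0 → take C=(7.9668,9.5289) (cross=91.828)
ex = (C−B)/|BC| = (0.7549,0.6558); ey = (-0.6558,0.7549)
P = B + 2.84·ex + -2.33·ey = (4.0895,3.0743)

4.09 3.07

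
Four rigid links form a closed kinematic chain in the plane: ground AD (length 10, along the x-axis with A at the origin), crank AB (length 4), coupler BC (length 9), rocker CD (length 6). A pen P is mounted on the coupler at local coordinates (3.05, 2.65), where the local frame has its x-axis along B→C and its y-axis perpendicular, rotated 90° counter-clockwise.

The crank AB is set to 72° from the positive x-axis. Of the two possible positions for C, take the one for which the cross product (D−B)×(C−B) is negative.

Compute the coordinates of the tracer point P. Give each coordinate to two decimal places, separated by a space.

5.03 2.42

A=(0,0), D=(10.00,0)
B = A + 4.00·(cos72°, sin72°) = (1.2361, 3.8042)
|BD| = 9.5540
circle(B,9.00) ∩ circle(D,6.00): a=7.1320, h=5.4895
  candidates: C₊=(9.9641,5.9999) cross=52.446; C₋=(5.5925,-4.0711) cross=-52.446
  mode - wants cross < 0 → take C=(5.5925,-4.0711) (cross=-52.446)
ex = (C−B)/|BC| = (0.4841,-0.8750); ey = (0.8750,0.4841)
P = B + 3.05·ex + 2.65·ey = (5.0313,2.4181)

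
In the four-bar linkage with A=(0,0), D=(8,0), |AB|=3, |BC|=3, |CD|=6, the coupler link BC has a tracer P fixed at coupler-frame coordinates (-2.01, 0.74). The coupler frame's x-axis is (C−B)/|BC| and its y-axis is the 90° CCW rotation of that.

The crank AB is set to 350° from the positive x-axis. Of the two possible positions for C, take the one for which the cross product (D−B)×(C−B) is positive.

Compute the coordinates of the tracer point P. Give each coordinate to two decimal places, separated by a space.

2.51 -2.62

A=(0,0), D=(8.00,0)
B = A + 3.00·(cos350°, sin350°) = (2.9544, -0.5209)
|BD| = 5.0724
circle(B,3.00) ∩ circle(D,6.00): a=-0.1253, h=2.9974
  candidates: C₊=(2.5220,2.4477) cross=15.204; C₋=(3.1377,-3.5153) cross=-15.204
  mode + wants cross > 0 → take C=(2.5220,2.4477) (cross=15.204)
ex = (C−B)/|BC| = (-0.1441,0.9896); ey = (-0.9896,-0.1441)
P = B + -2.01·ex + 0.74·ey = (2.5119,-2.6166)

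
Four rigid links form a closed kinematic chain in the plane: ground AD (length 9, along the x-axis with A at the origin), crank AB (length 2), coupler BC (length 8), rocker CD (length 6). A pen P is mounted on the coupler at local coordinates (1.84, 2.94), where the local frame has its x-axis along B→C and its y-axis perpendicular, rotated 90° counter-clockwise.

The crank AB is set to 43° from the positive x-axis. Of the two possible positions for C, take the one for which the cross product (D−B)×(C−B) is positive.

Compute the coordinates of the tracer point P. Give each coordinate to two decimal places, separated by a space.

1.30 4.83

A=(0,0), D=(9.00,0)
B = A + 2.00·(cos43°, sin43°) = (1.4627, 1.3640)
|BD| = 7.6597
circle(B,8.00) ∩ circle(D,6.00): a=5.6576, h=5.6561
  candidates: C₊=(8.0371,5.9222) cross=43.324; C₋=(6.0227,-5.2092) cross=-43.324
  mode + wants cross > 0 → take C=(8.0371,5.9222) (cross=43.324)
ex = (C−B)/|BC| = (0.8218,0.5698); ey = (-0.5698,0.8218)
P = B + 1.84·ex + 2.94·ey = (1.2997,4.8285)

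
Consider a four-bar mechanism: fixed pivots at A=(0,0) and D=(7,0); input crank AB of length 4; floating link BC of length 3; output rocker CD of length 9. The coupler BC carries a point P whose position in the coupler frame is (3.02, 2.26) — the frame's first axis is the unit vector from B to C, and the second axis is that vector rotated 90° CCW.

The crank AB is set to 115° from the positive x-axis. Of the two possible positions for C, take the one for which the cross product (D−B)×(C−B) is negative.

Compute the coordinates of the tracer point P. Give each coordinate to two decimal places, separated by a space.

0.27 0.40

A=(0,0), D=(7.00,0)
B = A + 4.00·(cos115°, sin115°) = (-1.6905, 3.6252)
|BD| = 9.4163
circle(B,3.00) ∩ circle(D,9.00): a=0.8850, h=2.8665
  candidates: C₊=(0.2299,5.9301) cross=26.992; C₋=(-1.9773,0.6390) cross=-26.992
  mode - wants cross < 0 → take C=(-1.9773,0.6390) (cross=-26.992)
ex = (C−B)/|BC| = (-0.0956,-0.9954); ey = (0.9954,-0.0956)
P = B + 3.02·ex + 2.26·ey = (0.2704,0.4030)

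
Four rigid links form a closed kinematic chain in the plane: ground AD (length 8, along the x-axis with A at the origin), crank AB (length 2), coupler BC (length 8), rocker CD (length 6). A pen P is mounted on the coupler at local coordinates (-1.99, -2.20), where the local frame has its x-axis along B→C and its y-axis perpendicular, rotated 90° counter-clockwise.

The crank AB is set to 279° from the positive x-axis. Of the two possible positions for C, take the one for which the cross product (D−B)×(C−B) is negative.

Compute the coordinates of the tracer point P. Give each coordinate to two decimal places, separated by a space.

A=(0,0), D=(8.00,0)
B = A + 2.00·(cos279°, sin279°) = (0.3129, -1.9754)
|BD| = 7.9369
circle(B,8.00) ∩ circle(D,6.00): a=5.7324, h=5.5803
  candidates: C₊=(4.4760,4.8561) cross=44.290; C₋=(7.2537,-5.9534) cross=-44.290
  mode - wants cross < 0 → take C=(7.2537,-5.9534) (cross=-44.290)
ex = (C−B)/|BC| = (0.8676,-0.4973); ey = (0.4973,0.8676)
P = B + -1.99·ex + -2.20·ey = (-2.5076,-2.8946)

-2.51 -2.89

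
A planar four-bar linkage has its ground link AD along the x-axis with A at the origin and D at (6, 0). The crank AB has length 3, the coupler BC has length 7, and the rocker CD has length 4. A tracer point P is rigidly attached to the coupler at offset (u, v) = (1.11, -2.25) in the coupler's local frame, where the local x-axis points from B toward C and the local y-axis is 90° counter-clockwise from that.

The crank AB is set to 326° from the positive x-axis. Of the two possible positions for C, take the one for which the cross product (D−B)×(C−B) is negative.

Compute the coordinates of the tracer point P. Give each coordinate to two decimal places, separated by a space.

3.50 -3.97

A=(0,0), D=(6.00,0)
B = A + 3.00·(cos326°, sin326°) = (2.4871, -1.6776)
|BD| = 3.8929
circle(B,7.00) ∩ circle(D,4.00): a=6.1849, h=3.2782
  candidates: C₊=(6.6556,3.9459) cross=12.762; C₋=(9.4810,-1.9705) cross=-12.762
  mode - wants cross < 0 → take C=(9.4810,-1.9705) (cross=-12.762)
ex = (C−B)/|BC| = (0.9991,-0.0418); ey = (0.0418,0.9991)
P = B + 1.11·ex + -2.25·ey = (3.5020,-3.9721)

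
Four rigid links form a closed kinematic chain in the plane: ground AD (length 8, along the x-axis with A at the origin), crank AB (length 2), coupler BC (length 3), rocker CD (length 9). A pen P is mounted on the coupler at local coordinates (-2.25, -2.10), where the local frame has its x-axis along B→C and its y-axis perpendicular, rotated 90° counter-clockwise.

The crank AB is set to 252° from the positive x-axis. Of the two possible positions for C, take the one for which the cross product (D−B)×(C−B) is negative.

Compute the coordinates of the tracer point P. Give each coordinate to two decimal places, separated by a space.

A=(0,0), D=(8.00,0)
B = A + 2.00·(cos252°, sin252°) = (-0.6180, -1.9021)
|BD| = 8.8254
circle(B,3.00) ∩ circle(D,9.00): a=0.3336, h=2.9814
  candidates: C₊=(-0.9348,1.0811) cross=26.312; C₋=(0.3503,-4.7415) cross=-26.312
  mode - wants cross < 0 → take C=(0.3503,-4.7415) (cross=-26.312)
ex = (C−B)/|BC| = (0.3228,-0.9465); ey = (0.9465,0.3228)
P = B + -2.25·ex + -2.10·ey = (-3.3319,-0.4504)

-3.33 -0.45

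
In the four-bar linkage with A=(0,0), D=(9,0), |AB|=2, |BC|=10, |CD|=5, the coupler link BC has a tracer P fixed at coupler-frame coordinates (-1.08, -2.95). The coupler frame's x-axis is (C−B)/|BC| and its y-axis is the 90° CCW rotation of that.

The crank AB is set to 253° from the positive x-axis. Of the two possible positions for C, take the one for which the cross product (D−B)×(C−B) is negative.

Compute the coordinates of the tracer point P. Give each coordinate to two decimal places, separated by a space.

A=(0,0), D=(9.00,0)
B = A + 2.00·(cos253°, sin253°) = (-0.5847, -1.9126)
|BD| = 9.7737
circle(B,10.00) ∩ circle(D,5.00): a=8.7237, h=4.8885
  candidates: C₊=(7.0136,4.5885) cross=47.779; C₋=(8.9269,-4.9995) cross=-47.779
  mode - wants cross < 0 → take C=(8.9269,-4.9995) (cross=-47.779)
ex = (C−B)/|BC| = (0.9512,-0.3087); ey = (0.3087,0.9512)
P = B + -1.08·ex + -2.95·ey = (-2.5226,-4.3852)

-2.52 -4.39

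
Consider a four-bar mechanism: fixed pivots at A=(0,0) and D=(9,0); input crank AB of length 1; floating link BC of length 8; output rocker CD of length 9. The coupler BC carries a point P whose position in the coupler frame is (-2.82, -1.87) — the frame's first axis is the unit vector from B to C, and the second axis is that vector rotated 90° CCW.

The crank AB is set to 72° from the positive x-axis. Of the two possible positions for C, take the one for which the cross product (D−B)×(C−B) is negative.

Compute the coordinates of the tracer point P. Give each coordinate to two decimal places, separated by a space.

-2.37 3.01

A=(0,0), D=(9.00,0)
B = A + 1.00·(cos72°, sin72°) = (0.3090, 0.9511)
|BD| = 8.7429
circle(B,8.00) ∩ circle(D,9.00): a=3.3992, h=7.2419
  candidates: C₊=(4.4758,7.7802) cross=63.315; C₋=(2.9003,-6.6177) cross=-63.315
  mode - wants cross < 0 → take C=(2.9003,-6.6177) (cross=-63.315)
ex = (C−B)/|BC| = (0.3239,-0.9461); ey = (0.9461,0.3239)
P = B + -2.82·ex + -1.87·ey = (-2.3736,3.0133)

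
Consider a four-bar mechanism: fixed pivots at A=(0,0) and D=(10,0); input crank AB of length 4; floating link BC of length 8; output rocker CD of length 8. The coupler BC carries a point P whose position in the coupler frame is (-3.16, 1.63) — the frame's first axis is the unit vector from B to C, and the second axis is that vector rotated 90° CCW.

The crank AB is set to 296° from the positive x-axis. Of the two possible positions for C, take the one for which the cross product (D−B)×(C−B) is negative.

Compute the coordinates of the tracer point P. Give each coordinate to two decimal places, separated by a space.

A=(0,0), D=(10.00,0)
B = A + 4.00·(cos296°, sin296°) = (1.7535, -3.5952)
|BD| = 8.9961
circle(B,8.00) ∩ circle(D,8.00): a=4.4981, h=6.6157
  candidates: C₊=(3.2329,4.2668) cross=59.516; C₋=(8.5206,-7.8620) cross=-59.516
  mode - wants cross < 0 → take C=(8.5206,-7.8620) (cross=-59.516)
ex = (C−B)/|BC| = (0.8459,-0.5334); ey = (0.5334,0.8459)
P = B + -3.16·ex + 1.63·ey = (-0.0502,-0.5310)

-0.05 -0.53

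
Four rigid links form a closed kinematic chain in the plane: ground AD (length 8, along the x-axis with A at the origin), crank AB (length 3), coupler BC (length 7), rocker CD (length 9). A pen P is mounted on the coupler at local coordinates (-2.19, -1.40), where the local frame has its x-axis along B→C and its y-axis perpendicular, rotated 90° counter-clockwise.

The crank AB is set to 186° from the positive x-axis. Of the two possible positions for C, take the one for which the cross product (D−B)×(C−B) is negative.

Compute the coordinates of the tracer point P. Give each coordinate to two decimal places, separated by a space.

A=(0,0), D=(8.00,0)
B = A + 3.00·(cos186°, sin186°) = (-2.9836, -0.3136)
|BD| = 10.9880
circle(B,7.00) ∩ circle(D,9.00): a=4.0379, h=5.7180
  candidates: C₊=(0.8895,5.5173) cross=62.830; C₋=(1.2159,-5.9140) cross=-62.830
  mode - wants cross < 0 → take C=(1.2159,-5.9140) (cross=-62.830)
ex = (C−B)/|BC| = (0.5999,-0.8001); ey = (0.8001,0.5999)
P = B + -2.19·ex + -1.40·ey = (-5.4175,0.5987)

-5.42 0.60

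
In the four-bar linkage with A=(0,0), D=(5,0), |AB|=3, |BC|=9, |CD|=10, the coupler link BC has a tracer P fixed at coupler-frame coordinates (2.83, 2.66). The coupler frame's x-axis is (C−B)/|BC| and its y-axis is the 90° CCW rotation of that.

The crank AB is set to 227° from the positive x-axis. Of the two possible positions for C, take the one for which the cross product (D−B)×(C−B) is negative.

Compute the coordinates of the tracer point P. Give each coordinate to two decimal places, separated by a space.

A=(0,0), D=(5.00,0)
B = A + 3.00·(cos227°, sin227°) = (-2.0460, -2.1941)
|BD| = 7.3797
circle(B,9.00) ∩ circle(D,10.00): a=2.4025, h=8.6734
  candidates: C₊=(-2.3308,6.8014) cross=64.007; C₋=(2.8266,-9.7610) cross=-64.007
  mode - wants cross < 0 → take C=(2.8266,-9.7610) (cross=-64.007)
ex = (C−B)/|BC| = (0.5414,-0.8408); ey = (0.8408,0.5414)
P = B + 2.83·ex + 2.66·ey = (1.7226,-3.1333)

1.72 -3.13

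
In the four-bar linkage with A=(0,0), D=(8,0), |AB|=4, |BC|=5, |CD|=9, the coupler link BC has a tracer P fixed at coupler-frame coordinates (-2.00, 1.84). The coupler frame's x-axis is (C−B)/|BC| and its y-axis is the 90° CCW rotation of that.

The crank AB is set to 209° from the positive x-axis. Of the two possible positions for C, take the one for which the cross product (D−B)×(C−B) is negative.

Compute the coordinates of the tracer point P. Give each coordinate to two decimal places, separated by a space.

A=(0,0), D=(8.00,0)
B = A + 4.00·(cos209°, sin209°) = (-3.4985, -1.9392)
|BD| = 11.6609
circle(B,5.00) ∩ circle(D,9.00): a=3.4292, h=3.6387
  candidates: C₊=(-0.7221,2.2191) cross=42.431; C₋=(0.4881,-4.9570) cross=-42.431
  mode - wants cross < 0 → take C=(0.4881,-4.9570) (cross=-42.431)
ex = (C−B)/|BC| = (0.7973,-0.6036); ey = (0.6036,0.7973)
P = B + -2.00·ex + 1.84·ey = (-3.9826,0.7349)

-3.98 0.73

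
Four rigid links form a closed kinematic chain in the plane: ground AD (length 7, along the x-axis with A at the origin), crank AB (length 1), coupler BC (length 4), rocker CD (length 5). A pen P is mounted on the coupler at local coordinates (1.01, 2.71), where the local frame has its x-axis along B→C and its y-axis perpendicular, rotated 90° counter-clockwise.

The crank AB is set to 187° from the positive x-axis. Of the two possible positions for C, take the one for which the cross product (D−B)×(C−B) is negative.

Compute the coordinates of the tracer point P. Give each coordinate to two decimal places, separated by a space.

1.24 1.72

A=(0,0), D=(7.00,0)
B = A + 1.00·(cos187°, sin187°) = (-0.9925, -0.1219)
|BD| = 7.9935
circle(B,4.00) ∩ circle(D,5.00): a=3.4338, h=2.0516
  candidates: C₊=(2.4096,1.9819) cross=16.400; C₋=(2.4721,-2.1209) cross=-16.400
  mode - wants cross < 0 → take C=(2.4721,-2.1209) (cross=-16.400)
ex = (C−B)/|BC| = (0.8662,-0.4998); ey = (0.4998,0.8662)
P = B + 1.01·ex + 2.71·ey = (1.2366,1.7207)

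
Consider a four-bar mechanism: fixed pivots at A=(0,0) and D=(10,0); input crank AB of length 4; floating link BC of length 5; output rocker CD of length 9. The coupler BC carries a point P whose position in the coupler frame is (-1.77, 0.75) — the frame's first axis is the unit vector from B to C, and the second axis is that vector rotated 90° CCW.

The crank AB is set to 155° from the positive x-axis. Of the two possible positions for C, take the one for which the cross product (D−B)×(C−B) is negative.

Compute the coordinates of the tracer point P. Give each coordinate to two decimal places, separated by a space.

A=(0,0), D=(10.00,0)
B = A + 4.00·(cos155°, sin155°) = (-3.6252, 1.6905)
|BD| = 13.7297
circle(B,5.00) ∩ circle(D,9.00): a=4.8255, h=1.3095
  candidates: C₊=(1.3248,2.3959) cross=17.979; C₋=(1.0023,-0.2032) cross=-17.979
  mode - wants cross < 0 → take C=(1.0023,-0.2032) (cross=-17.979)
ex = (C−B)/|BC| = (0.9255,-0.3787); ey = (0.3787,0.9255)
P = B + -1.77·ex + 0.75·ey = (-4.9793,3.0550)

-4.98 3.05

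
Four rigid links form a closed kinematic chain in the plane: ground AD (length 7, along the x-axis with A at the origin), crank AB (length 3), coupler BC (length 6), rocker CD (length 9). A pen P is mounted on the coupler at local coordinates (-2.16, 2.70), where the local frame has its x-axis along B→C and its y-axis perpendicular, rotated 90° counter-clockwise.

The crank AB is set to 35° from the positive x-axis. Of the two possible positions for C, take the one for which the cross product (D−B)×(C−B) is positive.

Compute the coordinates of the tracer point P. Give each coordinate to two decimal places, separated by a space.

A=(0,0), D=(7.00,0)
B = A + 3.00·(cos35°, sin35°) = (2.4575, 1.7207)
|BD| = 4.8575
circle(B,6.00) ∩ circle(D,9.00): a=-2.2032, h=5.5808
  candidates: C₊=(2.3741,7.7201) cross=27.109; C₋=(-1.5798,-2.7178) cross=-27.109
  mode + wants cross > 0 → take C=(2.3741,7.7201) (cross=27.109)
ex = (C−B)/|BC| = (-0.0139,0.9999); ey = (-0.9999,-0.0139)
P = B + -2.16·ex + 2.70·ey = (-0.2123,-0.4766)

-0.21 -0.48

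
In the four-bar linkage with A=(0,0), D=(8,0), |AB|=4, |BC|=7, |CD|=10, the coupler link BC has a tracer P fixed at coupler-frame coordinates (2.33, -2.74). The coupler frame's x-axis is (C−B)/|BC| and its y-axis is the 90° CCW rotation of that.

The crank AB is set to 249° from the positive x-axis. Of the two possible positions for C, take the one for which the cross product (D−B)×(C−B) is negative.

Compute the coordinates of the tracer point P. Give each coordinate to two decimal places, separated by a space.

-1.85 -7.31

A=(0,0), D=(8.00,0)
B = A + 4.00·(cos249°, sin249°) = (-1.4335, -3.7343)
|BD| = 10.1457
circle(B,7.00) ∩ circle(D,10.00): a=2.5595, h=6.5153
  candidates: C₊=(-1.4517,3.2657) cross=66.102; C₋=(3.3444,-8.8502) cross=-66.102
  mode - wants cross < 0 → take C=(3.3444,-8.8502) (cross=-66.102)
ex = (C−B)/|BC| = (0.6826,-0.7308); ey = (0.7308,0.6826)
P = B + 2.33·ex + -2.74·ey = (-1.8456,-7.3074)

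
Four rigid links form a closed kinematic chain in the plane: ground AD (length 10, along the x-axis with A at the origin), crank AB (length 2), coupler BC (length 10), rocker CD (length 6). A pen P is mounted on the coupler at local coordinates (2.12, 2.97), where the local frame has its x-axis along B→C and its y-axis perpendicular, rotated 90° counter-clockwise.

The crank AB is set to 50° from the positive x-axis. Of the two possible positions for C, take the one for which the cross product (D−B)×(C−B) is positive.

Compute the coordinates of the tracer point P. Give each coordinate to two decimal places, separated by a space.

A=(0,0), D=(10.00,0)
B = A + 2.00·(cos50°, sin50°) = (1.2856, 1.5321)
|BD| = 8.8481
circle(B,10.00) ∩ circle(D,6.00): a=8.0406, h=5.9454
  candidates: C₊=(10.2342,5.9954) cross=52.606; C₋=(8.1753,-5.7158) cross=-52.606
  mode + wants cross > 0 → take C=(10.2342,5.9954) (cross=52.606)
ex = (C−B)/|BC| = (0.8949,0.4463); ey = (-0.4463,0.8949)
P = B + 2.12·ex + 2.97·ey = (1.8571,5.1361)

1.86 5.14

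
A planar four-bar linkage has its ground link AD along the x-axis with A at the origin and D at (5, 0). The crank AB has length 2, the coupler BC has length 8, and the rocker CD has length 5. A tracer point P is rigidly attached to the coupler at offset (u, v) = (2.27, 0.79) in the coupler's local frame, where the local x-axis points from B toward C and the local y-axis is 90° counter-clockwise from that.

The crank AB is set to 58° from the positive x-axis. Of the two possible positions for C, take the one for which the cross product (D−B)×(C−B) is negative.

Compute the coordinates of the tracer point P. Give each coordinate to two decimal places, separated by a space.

2.97 0.24

A=(0,0), D=(5.00,0)
B = A + 2.00·(cos58°, sin58°) = (1.0598, 1.6961)
|BD| = 4.2897
circle(B,8.00) ∩ circle(D,5.00): a=6.6906, h=4.3858
  candidates: C₊=(8.9394,3.0792) cross=18.814; C₋=(5.4712,-4.9778) cross=-18.814
  mode - wants cross < 0 → take C=(5.4712,-4.9778) (cross=-18.814)
ex = (C−B)/|BC| = (0.5514,-0.8342); ey = (0.8342,0.5514)
P = B + 2.27·ex + 0.79·ey = (2.9706,0.2380)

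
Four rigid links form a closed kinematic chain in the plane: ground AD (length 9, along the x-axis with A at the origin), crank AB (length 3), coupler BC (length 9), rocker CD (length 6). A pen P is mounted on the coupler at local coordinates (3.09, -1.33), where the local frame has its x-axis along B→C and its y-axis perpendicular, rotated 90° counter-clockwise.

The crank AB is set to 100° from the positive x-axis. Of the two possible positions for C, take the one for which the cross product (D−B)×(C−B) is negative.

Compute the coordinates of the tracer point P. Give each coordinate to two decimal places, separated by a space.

0.24 -0.32

A=(0,0), D=(9.00,0)
B = A + 3.00·(cos100°, sin100°) = (-0.5209, 2.9544)
|BD| = 9.9688
circle(B,9.00) ∩ circle(D,6.00): a=7.2414, h=5.3443
  candidates: C₊=(7.9790,5.9125) cross=53.276; C₋=(4.8113,-4.2959) cross=-53.276
  mode - wants cross < 0 → take C=(4.8113,-4.2959) (cross=-53.276)
ex = (C−B)/|BC| = (0.5925,-0.8056); ey = (0.8056,0.5925)
P = B + 3.09·ex + -1.33·ey = (0.2384,-0.3228)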